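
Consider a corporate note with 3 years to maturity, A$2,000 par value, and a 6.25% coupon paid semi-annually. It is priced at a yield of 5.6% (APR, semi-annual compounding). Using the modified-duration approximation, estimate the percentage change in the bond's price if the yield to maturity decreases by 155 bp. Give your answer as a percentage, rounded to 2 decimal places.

+4.20%

Periodic yield y = 0.028. Modified duration first:
  t   CF        PV=CF/(1+0.028)^t    t·PV
  1        62.50        60.7977        60.7977
  2        62.50        59.1417       118.2834
  3        62.50        57.5308       172.5925
  4        62.50        55.9638       223.8554
  5        62.50        54.4395       272.1977
  6     2,062.50     1,747.5728    10,485.4366
  Σ                  2,035.4464    11,333.1633
P = 2,035.4464; D_Mac = 5.56790 half-year periods = 2.78395 yrs; D_mod = 2.78395/(1+0.028) = 2.70812 yrs.
ΔP/P ≈ -D_mod · Δy = -2.70812 × (-0.0155) = +0.041976 = +4.1976%.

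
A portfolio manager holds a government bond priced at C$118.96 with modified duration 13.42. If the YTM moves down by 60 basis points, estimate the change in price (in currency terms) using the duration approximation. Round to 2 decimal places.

Duration approximation: ΔP/P ≈ -D_mod · Δy = -13.42 × (-0.006) = +0.080520.
ΔP ≈ 118.96 × (+0.080520) = +9.5786592.

+C$9.58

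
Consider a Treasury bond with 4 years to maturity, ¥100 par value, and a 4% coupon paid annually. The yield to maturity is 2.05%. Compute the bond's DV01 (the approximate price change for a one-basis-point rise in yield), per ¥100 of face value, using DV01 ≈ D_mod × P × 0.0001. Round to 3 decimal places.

¥0.040

Periodic yield y = 0.0205.
  t   CF        PV=CF/(1+0.0205)^t    t·PV
  1         4.00         3.9196         3.9196
  2         4.00         3.8409         7.6818
  3         4.00         3.7638        11.2913
  4       104.00        95.8918       383.5671
  Σ                    107.4161       406.4598
P = 107.4161; D_Mac = 3.78398 yrs; D_mod = 3.70796 yrs.
DV01 ≈ 3.70796 × 107.4161 × 0.0001 = 0.039829.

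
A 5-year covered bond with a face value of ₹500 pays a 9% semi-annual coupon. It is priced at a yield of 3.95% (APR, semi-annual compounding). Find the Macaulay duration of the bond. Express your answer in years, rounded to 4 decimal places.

Periodic yield y = 0.01975. Discount each cash flow and weight by its period:
  t   CF        PV=CF/(1+0.01975)^t    t·PV
  1        22.50        22.0642        22.0642
  2        22.50        21.6369        43.2738
  3        22.50        21.2179        63.6536
  4        22.50        20.8069        83.2277
  5        22.50        20.4039       102.0197
  6        22.50        20.0088       120.0526
  7        22.50        19.6212       137.3487
  8        22.50        19.2412       153.9298
  9        22.50        18.8686       169.8172
  10      522.50       429.6840     4,296.8397
  Σ                    613.5536     5,192.2269
Price P = Σ PV = 613.5536.
Macaulay duration = Σ(t·PV) / P = 5,192.2269 / 613.5536 = 8.46255 half-year periods.
In years: 8.46255 / 2 = 4.23127 years.

4.2313 years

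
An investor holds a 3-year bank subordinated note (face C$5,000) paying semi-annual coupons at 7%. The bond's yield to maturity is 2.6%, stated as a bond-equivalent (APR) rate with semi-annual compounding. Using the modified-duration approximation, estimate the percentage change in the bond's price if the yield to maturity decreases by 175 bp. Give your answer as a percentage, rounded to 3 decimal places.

Periodic yield y = 0.013. Modified duration first:
  t   CF        PV=CF/(1+0.013)^t    t·PV
  1       175.00       172.7542       172.7542
  2       175.00       170.5372       341.0744
  3       175.00       168.3487       505.0460
  4       175.00       166.1882       664.7529
  5       175.00       164.0555       820.2776
  6     5,175.00     4,789.0975    28,734.5852
  Σ                  5,630.9814    31,238.4903
P = 5,630.9814; D_Mac = 5.54761 half-year periods = 2.77381 yrs; D_mod = 2.77381/(1+0.013) = 2.73821 yrs.
ΔP/P ≈ -D_mod · Δy = -2.73821 × (-0.0175) = +0.047919 = +4.7919%.

+4.792%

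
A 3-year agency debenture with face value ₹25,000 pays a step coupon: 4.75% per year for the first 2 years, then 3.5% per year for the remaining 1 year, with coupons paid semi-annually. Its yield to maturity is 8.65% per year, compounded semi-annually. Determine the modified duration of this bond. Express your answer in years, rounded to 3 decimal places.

2.704 years

Periodic yield y = 0.04325. First find Macaulay duration:
  t   CF        PV=CF/(1+0.04325)^t    t·PV
  1       593.75       569.1349       569.1349
  2       593.75       545.5403     1,091.0806
  3       593.75       522.9238     1,568.7715
  4       593.75       501.2450     2,004.9800
  5       437.50       354.0268     1,770.1338
  6    25,437.50    19,730.7715   118,384.6288
  Σ                 22,223.6423   125,388.7296
P = 22,223.6423; Macaulay duration = 125,388.7296 / 22,223.6423 = 5.64213 half-year periods = 2.82107 years.
Modified duration = D_Mac / (1 + y) = 2.82107 / 1.04325 = 2.70411 years.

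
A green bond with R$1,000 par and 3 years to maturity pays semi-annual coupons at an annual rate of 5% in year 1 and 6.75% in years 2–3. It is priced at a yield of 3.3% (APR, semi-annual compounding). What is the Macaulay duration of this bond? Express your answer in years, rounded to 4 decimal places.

2.8101 years

Periodic yield y = 0.0165. Discount each cash flow and weight by its period:
  t   CF        PV=CF/(1+0.0165)^t    t·PV
  1        25.00        24.5942        24.5942
  2        25.00        24.1950        48.3900
  3        33.75        32.1330        96.3991
  4        33.75        31.6114       126.4457
  5        33.75        31.0983       155.4916
  6     1,033.75       937.0683     5,622.4095
  Σ                  1,080.7002     6,073.7301
Price P = Σ PV = 1,080.7002.
Macaulay duration = Σ(t·PV) / P = 6,073.7301 / 1,080.7002 = 5.62018 half-year periods.
In years: 5.62018 / 2 = 2.81009 years.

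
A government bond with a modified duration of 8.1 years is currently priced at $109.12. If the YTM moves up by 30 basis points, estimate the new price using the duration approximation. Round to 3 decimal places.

$106.468

Duration approximation: ΔP/P ≈ -D_mod · Δy = -8.1 × (+0.003) = -0.024300.
New price ≈ 109.12 × (1 - 0.024300) = 106.468384.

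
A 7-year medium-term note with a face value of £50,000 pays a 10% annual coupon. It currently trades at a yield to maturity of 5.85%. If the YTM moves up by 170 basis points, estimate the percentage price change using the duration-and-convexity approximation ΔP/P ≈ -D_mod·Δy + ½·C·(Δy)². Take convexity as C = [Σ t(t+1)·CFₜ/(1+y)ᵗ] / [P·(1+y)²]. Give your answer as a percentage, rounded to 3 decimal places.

-8.361%

With y = 0.0585:
  t   CF        PV=CF/(1+0.0585)^t    t·PV        t(t+1)·PV
  1     5,000.00     4,723.6656     4,723.6656       9,447.3311
  2     5,000.00     4,462.6033     8,925.2065      26,775.6196
  3     5,000.00     4,215.9691    12,647.9072      50,591.6290
  4     5,000.00     3,982.9656    15,931.8624      79,659.3119
  5     5,000.00     3,762.8395    18,814.1974     112,885.1845
  6     5,000.00     3,554.8791    21,329.2744     149,304.9205
  7    55,000.00    36,942.5316   258,597.7209   2,068,781.7673
  Σ                 61,645.4536   340,969.8344   2,497,445.7640
P = 61,645.4536; D_Mac = 5.53114 yrs; D_mod = 5.22545 yrs; C = 36.15874.
Duration effect: -5.22545 × (+0.017) = -0.088833
Convexity effect: 0.5 × 36.15874 × (0.017)² = +0.0052249
ΔP/P ≈ -0.088833 + 0.0052249 = -0.083608 = -8.3608%.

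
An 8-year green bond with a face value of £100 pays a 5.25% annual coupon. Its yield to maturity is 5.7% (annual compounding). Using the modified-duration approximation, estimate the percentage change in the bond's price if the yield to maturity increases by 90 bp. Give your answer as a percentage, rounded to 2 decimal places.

Periodic yield y = 0.057. Modified duration first:
  t   CF        PV=CF/(1+0.057)^t    t·PV
  1         5.25         4.9669         4.9669
  2         5.25         4.6990         9.3981
  3         5.25         4.4456        13.3369
  4         5.25         4.2059        16.8236
  5         5.25         3.9791        19.8955
  6         5.25         3.7645        22.5871
  7         5.25         3.5615        24.9306
  8       105.25        67.5495       540.3961
  Σ                     97.1721       652.3348
P = 97.1721; D_Mac = 6.71319 yrs; D_mod = 6.71319/(1+0.057) = 6.35117 yrs.
ΔP/P ≈ -D_mod · Δy = -6.35117 × (+0.009) = -0.057161 = -5.7161%.

-5.72%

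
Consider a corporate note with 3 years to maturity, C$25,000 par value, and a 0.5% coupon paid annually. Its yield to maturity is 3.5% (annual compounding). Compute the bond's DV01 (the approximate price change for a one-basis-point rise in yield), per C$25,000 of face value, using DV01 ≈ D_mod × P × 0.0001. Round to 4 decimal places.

Periodic yield y = 0.035.
  t   CF        PV=CF/(1+0.035)^t    t·PV
  1       125.00       120.7729       120.7729
  2       125.00       116.6888       233.3777
  3    25,125.00    22,661.3105    67,983.9314
  Σ                 22,898.7723    68,338.0821
P = 22,898.7723; D_Mac = 2.98436 yrs; D_mod = 2.88344 yrs.
DV01 ≈ 2.88344 × 22,898.7723 × 0.0001 = 6.602713.

C$6.6027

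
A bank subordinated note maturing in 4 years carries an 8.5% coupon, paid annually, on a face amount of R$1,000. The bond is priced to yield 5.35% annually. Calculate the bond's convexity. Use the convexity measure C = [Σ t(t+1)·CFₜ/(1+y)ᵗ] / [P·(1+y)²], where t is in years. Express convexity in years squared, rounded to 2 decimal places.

15.50

With y = 0.0535:
  t   CF        PV=CF/(1+0.0535)^t    t·PV        t(t+1)·PV
  1        85.00        80.6834        80.6834         161.3669
  2        85.00        76.5861       153.1722         459.5165
  3        85.00        72.6968       218.0904         872.3616
  4     1,085.00       880.8289     3,523.3158      17,616.5789
  Σ                  1,110.7953     3,975.2618      19,109.8239
P = 1,110.7953.
Convexity = Σ t(t+1)·PV / [P·(1+y)²] = 19,109.8239 / (1,110.7953 × 1.109862) = 15.50078.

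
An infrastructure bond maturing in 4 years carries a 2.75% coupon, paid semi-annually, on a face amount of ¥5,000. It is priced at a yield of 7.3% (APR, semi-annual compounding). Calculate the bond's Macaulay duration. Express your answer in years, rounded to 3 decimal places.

3.795 years

Periodic yield y = 0.0365. Discount each cash flow and weight by its period:
  t   CF        PV=CF/(1+0.0365)^t    t·PV
  1        68.75        66.3290        66.3290
  2        68.75        63.9932       127.9865
  3        68.75        61.7397       185.2192
  4        68.75        59.5656       238.2624
  5        68.75        57.4680       287.3401
  6        68.75        55.4443       332.6658
  7        68.75        53.4918       374.4429
  8     5,068.75     3,804.9278    30,439.4224
  Σ                  4,222.9595    32,051.6682
Price P = Σ PV = 4,222.9595.
Macaulay duration = Σ(t·PV) / P = 32,051.6682 / 4,222.9595 = 7.58986 half-year periods.
In years: 7.58986 / 2 = 3.79493 years.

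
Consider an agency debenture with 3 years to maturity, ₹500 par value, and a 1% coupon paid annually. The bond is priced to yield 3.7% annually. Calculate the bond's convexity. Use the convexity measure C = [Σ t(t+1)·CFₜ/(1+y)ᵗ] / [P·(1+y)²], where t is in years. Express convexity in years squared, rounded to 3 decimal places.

With y = 0.037:
  t   CF        PV=CF/(1+0.037)^t    t·PV        t(t+1)·PV
  1         5.00         4.8216         4.8216           9.6432
  2         5.00         4.6496         9.2991          27.8974
  3       505.00       452.8508     1,358.5523       5,434.2092
  Σ                    462.3219     1,372.6730       5,471.7498
P = 462.3219.
Convexity = Σ t(t+1)·PV / [P·(1+y)²] = 5,471.7498 / (462.3219 × 1.075369) = 11.00587.

11.006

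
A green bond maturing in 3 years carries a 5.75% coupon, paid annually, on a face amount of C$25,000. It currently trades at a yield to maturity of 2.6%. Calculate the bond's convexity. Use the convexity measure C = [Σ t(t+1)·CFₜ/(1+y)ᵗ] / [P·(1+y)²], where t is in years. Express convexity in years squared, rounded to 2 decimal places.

10.63

With y = 0.026:
  t   CF        PV=CF/(1+0.026)^t    t·PV        t(t+1)·PV
  1     1,437.50     1,401.0721     1,401.0721       2,802.1442
  2     1,437.50     1,365.5674     2,731.1347       8,193.4042
  3    26,437.50    24,478.1337    73,434.4011     293,737.6043
  Σ                 27,244.7732    77,566.6079     304,733.1528
P = 27,244.7732.
Convexity = Σ t(t+1)·PV / [P·(1+y)²] = 304,733.1528 / (27,244.7732 × 1.052676) = 10.62531.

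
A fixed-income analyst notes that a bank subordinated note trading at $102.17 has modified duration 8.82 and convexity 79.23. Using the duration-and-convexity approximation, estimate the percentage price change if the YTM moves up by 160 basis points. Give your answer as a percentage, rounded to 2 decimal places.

Duration effect: -D_mod·Δy = -8.82 × (+0.016) = -0.141120
Convexity effect: ½·C·(Δy)² = 0.5 × 79.23 × (0.016)² = +0.01014144
ΔP/P ≈ -0.141120 + 0.01014144 = -0.13097856
= -13.097856%.

-13.10%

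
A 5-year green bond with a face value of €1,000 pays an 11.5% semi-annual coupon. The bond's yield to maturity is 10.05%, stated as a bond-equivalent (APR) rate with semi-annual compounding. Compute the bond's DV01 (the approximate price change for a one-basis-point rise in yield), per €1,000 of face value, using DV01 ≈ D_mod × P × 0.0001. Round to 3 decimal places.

€0.399

Periodic yield y = 0.05025.
  t   CF        PV=CF/(1+0.05025)^t    t·PV
  1        57.50        54.7489        54.7489
  2        57.50        52.1294       104.2587
  3        57.50        49.6352       148.9056
  4        57.50        47.2604       189.0415
  5        57.50        44.9992       224.9958
  6        57.50        42.8461       257.0768
  7        57.50        40.7961       285.5729
  8        57.50        38.8442       310.7537
  9        57.50        36.9857       332.8711
  10    1,057.50       647.6695     6,476.6954
  Σ                  1,055.9147     8,384.9205
P = 1,055.9147; D_Mac = 7.94091 half-year periods = 3.97045 yrs; D_mod = 3.78048 yrs.
DV01 ≈ 3.78048 × 1,055.9147 × 0.0001 = 0.399187.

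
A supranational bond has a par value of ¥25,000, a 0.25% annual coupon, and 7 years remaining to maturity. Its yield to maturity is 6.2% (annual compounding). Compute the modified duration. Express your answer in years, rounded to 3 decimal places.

Periodic yield y = 0.062. First find Macaulay duration:
  t   CF        PV=CF/(1+0.062)^t    t·PV
  1        62.50        58.8512        58.8512
  2        62.50        55.4155       110.8309
  3        62.50        52.1803       156.5409
  4        62.50        49.1340       196.5359
  5        62.50        46.2655       231.3276
  6        62.50        43.5645       261.3871
  7    25,062.50    16,449.5027   115,146.5189
  Σ                 16,754.9137   116,161.9925
P = 16,754.9137; Macaulay duration = 116,161.9925 / 16,754.9137 = 6.93301 years.
Modified duration = D_Mac / (1 + y) = 6.93301 / 1.062 = 6.52826 years.

6.528 years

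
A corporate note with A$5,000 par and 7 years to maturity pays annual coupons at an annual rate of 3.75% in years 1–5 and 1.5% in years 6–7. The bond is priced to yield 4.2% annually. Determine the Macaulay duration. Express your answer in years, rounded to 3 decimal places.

6.266 years

Periodic yield y = 0.042. Discount each cash flow and weight by its year:
  t   CF        PV=CF/(1+0.042)^t    t·PV
  1       187.50       179.9424       179.9424
  2       187.50       172.6895       345.3789
  3       187.50       165.7288       497.1865
  4       187.50       159.0488       636.1952
  5       187.50       152.6380       763.1900
  6        75.00        58.5942       351.5655
  7     5,075.00     3,805.0644    26,635.4509
  Σ                  4,693.7062    29,408.9095
Price P = Σ PV = 4,693.7062.
Macaulay duration = Σ(t·PV) / P = 29,408.9095 / 4,693.7062 = 6.26561 years.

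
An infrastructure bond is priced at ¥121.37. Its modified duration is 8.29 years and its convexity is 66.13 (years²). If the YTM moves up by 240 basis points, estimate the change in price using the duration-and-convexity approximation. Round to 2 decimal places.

-¥21.84

Duration effect: -D_mod·Δy = -8.29 × (+0.024) = -0.198960
Convexity effect: ½·C·(Δy)² = 0.5 × 66.13 × (0.024)² = +0.01904544
ΔP/P ≈ -0.198960 + 0.01904544 = -0.17991456
ΔP ≈ 121.37 × (-0.17991456) = -21.8362301472.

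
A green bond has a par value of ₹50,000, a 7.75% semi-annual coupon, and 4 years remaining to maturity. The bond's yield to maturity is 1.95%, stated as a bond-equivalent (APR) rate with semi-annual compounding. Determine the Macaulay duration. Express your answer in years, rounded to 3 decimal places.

Periodic yield y = 0.00975. Discount each cash flow and weight by its period:
  t   CF        PV=CF/(1+0.00975)^t    t·PV
  1     1,937.50     1,918.7918     1,918.7918
  2     1,937.50     1,900.2642     3,800.5284
  3     1,937.50     1,881.9155     5,645.7466
  4     1,937.50     1,863.7440     7,454.9761
  5     1,937.50     1,845.7480     9,228.7399
  6     1,937.50     1,827.9257    10,967.5542
  7     1,937.50     1,810.2755    12,671.9286
  8    51,937.50    48,058.4928   384,467.9424
  Σ                 61,107.1575   436,156.2080
Price P = Σ PV = 61,107.1575.
Macaulay duration = Σ(t·PV) / P = 436,156.2080 / 61,107.1575 = 7.13756 half-year periods.
In years: 7.13756 / 2 = 3.56878 years.

3.569 years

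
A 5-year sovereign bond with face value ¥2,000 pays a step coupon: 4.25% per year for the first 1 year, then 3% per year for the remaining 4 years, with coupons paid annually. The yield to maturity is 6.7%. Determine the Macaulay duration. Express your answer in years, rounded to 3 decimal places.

4.638 years

Periodic yield y = 0.067. Discount each cash flow and weight by its year:
  t   CF        PV=CF/(1+0.067)^t    t·PV
  1        85.00        79.6626        79.6626
  2        60.00        52.7014       105.4029
  3        60.00        49.3922       148.1765
  4        60.00        46.2907       185.1627
  5     2,060.00     1,489.5158     7,447.5792
  Σ                  1,717.5627     7,965.9838
Price P = Σ PV = 1,717.5627.
Macaulay duration = Σ(t·PV) / P = 7,965.9838 / 1,717.5627 = 4.63796 years.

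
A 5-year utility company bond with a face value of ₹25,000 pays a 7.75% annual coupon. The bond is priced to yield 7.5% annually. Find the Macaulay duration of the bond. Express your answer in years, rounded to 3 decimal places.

Periodic yield y = 0.075. Discount each cash flow and weight by its year:
  t   CF        PV=CF/(1+0.075)^t    t·PV
  1     1,937.50     1,802.3256     1,802.3256
  2     1,937.50     1,676.5819     3,353.1639
  3     1,937.50     1,559.6111     4,678.8333
  4     1,937.50     1,450.8010     5,803.2041
  5    26,937.50    18,763.5482    93,817.7408
  Σ                 25,252.8678   109,455.2677
Price P = Σ PV = 25,252.8678.
Macaulay duration = Σ(t·PV) / P = 109,455.2677 / 25,252.8678 = 4.33437 years.

4.334 years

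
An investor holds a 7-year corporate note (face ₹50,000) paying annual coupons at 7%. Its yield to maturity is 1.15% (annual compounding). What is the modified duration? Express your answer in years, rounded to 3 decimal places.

Periodic yield y = 0.0115. First find Macaulay duration:
  t   CF        PV=CF/(1+0.0115)^t    t·PV
  1     3,500.00     3,460.2076     3,460.2076
  2     3,500.00     3,420.8676     6,841.7353
  3     3,500.00     3,381.9749    10,145.9248
  4     3,500.00     3,343.5244    13,374.0976
  5     3,500.00     3,305.5110    16,527.5551
  6     3,500.00     3,267.9298    19,607.5789
  7    53,500.00    49,384.7173   345,693.0213
  Σ                 69,564.7327   415,650.1205
P = 69,564.7327; Macaulay duration = 415,650.1205 / 69,564.7327 = 5.97501 years.
Modified duration = D_Mac / (1 + y) = 5.97501 / 1.0115 = 5.90708 years.

5.907 years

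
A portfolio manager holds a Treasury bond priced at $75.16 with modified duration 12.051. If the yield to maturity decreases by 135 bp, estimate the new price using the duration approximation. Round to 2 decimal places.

$87.39

Duration approximation: ΔP/P ≈ -D_mod · Δy = -12.051 × (-0.0135) = +0.1626885.
New price ≈ 75.16 × (1 + 0.1626885) = 87.38766766.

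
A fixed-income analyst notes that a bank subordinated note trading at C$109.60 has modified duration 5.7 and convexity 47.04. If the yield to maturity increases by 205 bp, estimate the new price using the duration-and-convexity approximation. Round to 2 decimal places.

Duration effect: -D_mod·Δy = -5.7 × (+0.0205) = -0.116850
Convexity effect: ½·C·(Δy)² = 0.5 × 47.04 × (0.0205)² = +0.00988428
ΔP/P ≈ -0.116850 + 0.00988428 = -0.10696572
New price ≈ 109.60 × (1 - 0.10696572) = 97.876557088.

C$97.88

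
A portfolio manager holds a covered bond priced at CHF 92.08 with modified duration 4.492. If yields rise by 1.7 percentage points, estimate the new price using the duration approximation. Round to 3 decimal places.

CHF 85.048

Duration approximation: ΔP/P ≈ -D_mod · Δy = -4.492 × (+0.017) = -0.076364.
New price ≈ 92.08 × (1 - 0.076364) = 85.04840288.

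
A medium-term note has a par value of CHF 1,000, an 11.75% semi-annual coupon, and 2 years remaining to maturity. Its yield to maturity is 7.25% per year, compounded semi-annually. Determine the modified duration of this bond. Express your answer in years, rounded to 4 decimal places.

Periodic yield y = 0.03625. First find Macaulay duration:
  t   CF        PV=CF/(1+0.03625)^t    t·PV
  1        58.75        56.6948        56.6948
  2        58.75        54.7115       109.4230
  3        58.75        52.7976       158.3928
  4     1,058.75       918.1957     3,672.7828
  Σ                  1,082.3996     3,997.2934
P = 1,082.3996; Macaulay duration = 3,997.2934 / 1,082.3996 = 3.69299 half-year periods = 1.84650 years.
Modified duration = D_Mac / (1 + y) = 1.84650 / 1.03625 = 1.78190 years.

1.7819 years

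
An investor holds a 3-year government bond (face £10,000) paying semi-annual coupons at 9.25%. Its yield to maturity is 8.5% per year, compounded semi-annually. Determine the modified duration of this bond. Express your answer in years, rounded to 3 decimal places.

Periodic yield y = 0.0425. First find Macaulay duration:
  t   CF        PV=CF/(1+0.0425)^t    t·PV
  1       462.50       443.6451       443.6451
  2       462.50       425.5588       851.1177
  3       462.50       408.2099     1,224.6297
  4       462.50       391.5683     1,566.2730
  5       462.50       375.6050     1,878.0252
  6    10,462.50     8,150.4031    48,902.4187
  Σ                 10,194.9902    54,866.1094
P = 10,194.9902; Macaulay duration = 54,866.1094 / 10,194.9902 = 5.38167 half-year periods = 2.69084 years.
Modified duration = D_Mac / (1 + y) = 2.69084 / 1.0425 = 2.58114 years.

2.581 years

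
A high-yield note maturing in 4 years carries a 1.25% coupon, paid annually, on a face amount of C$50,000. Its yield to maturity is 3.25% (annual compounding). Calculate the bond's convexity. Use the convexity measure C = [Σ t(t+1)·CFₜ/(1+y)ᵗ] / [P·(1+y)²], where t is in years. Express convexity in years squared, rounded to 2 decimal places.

18.28

With y = 0.0325:
  t   CF        PV=CF/(1+0.0325)^t    t·PV        t(t+1)·PV
  1       625.00       605.3269       605.3269       1,210.6538
  2       625.00       586.2730     1,172.5460       3,517.6380
  3       625.00       567.8189     1,703.4567       6,813.8267
  4    50,625.00    44,545.5981   178,182.3926     890,911.9629
  Σ                 46,305.0169   181,663.7221     902,454.0814
P = 46,305.0169.
Convexity = Σ t(t+1)·PV / [P·(1+y)²] = 902,454.0814 / (46,305.0169 × 1.066056) = 18.28172.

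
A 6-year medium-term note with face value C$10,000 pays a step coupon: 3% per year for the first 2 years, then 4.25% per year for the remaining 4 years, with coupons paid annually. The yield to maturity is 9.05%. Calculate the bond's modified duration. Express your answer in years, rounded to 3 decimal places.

Periodic yield y = 0.0905. First find Macaulay duration:
  t   CF        PV=CF/(1+0.0905)^t    t·PV
  1       300.00       275.1032       275.1032
  2       300.00       252.2725       504.5450
  3       425.00       327.7268       983.1803
  4       425.00       300.5289     1,202.1156
  5       425.00       275.5882     1,377.9409
  6    10,425.00     6,199.0058    37,194.0349
  Σ                  7,630.2253    41,536.9199
P = 7,630.2253; Macaulay duration = 41,536.9199 / 7,630.2253 = 5.44373 years.
Modified duration = D_Mac / (1 + y) = 5.44373 / 1.0905 = 4.99196 years.

4.992 years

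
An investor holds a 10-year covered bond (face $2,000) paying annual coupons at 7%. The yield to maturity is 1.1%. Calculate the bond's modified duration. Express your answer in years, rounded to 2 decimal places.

Periodic yield y = 0.011. First find Macaulay duration:
  t   CF        PV=CF/(1+0.011)^t    t·PV
  1       140.00       138.4768       138.4768
  2       140.00       136.9701       273.9402
  3       140.00       135.4798       406.4394
  4       140.00       134.0057       536.0230
  5       140.00       132.5477       662.7386
  6       140.00       131.1056       786.6333
  7       140.00       129.6791       907.7536
  8       140.00       128.2681     1,026.1451
  9       140.00       126.8725     1,141.8529
  10    2,140.00     1,918.2368    19,182.3680
  Σ                  3,111.6422    25,062.3708
P = 3,111.6422; Macaulay duration = 25,062.3708 / 3,111.6422 = 8.05439 years.
Modified duration = D_Mac / (1 + y) = 8.05439 / 1.011 = 7.96675 years.

7.97 years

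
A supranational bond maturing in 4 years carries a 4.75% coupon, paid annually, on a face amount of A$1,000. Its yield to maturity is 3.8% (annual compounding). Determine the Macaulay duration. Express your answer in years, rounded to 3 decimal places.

Periodic yield y = 0.038. Discount each cash flow and weight by its year:
  t   CF        PV=CF/(1+0.038)^t    t·PV
  1        47.50        45.7611        45.7611
  2        47.50        44.0858        88.1716
  3        47.50        42.4719       127.4157
  4     1,047.50       902.3284     3,609.3135
  Σ                  1,034.6472     3,870.6619
Price P = Σ PV = 1,034.6472.
Macaulay duration = Σ(t·PV) / P = 3,870.6619 / 1,034.6472 = 3.74105 years.

3.741 years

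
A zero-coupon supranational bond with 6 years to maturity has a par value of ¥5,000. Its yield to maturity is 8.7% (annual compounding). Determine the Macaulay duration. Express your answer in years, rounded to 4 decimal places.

A zero-coupon bond has a single cash flow at maturity, so its Macaulay duration equals its maturity: 6 years.

6.0000 years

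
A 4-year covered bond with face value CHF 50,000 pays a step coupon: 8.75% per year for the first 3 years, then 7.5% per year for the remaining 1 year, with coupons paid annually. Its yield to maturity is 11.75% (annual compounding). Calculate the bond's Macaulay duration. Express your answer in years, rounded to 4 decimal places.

3.5138 years

Periodic yield y = 0.1175. Discount each cash flow and weight by its year:
  t   CF        PV=CF/(1+0.1175)^t    t·PV
  1     4,375.00     3,914.9888     3,914.9888
  2     4,375.00     3,503.3457     7,006.6914
  3     4,375.00     3,134.9850     9,404.9549
  4    53,750.00    34,465.7982   137,863.1930
  Σ                 45,019.1177   158,189.8281
Price P = Σ PV = 45,019.1177.
Macaulay duration = Σ(t·PV) / P = 158,189.8281 / 45,019.1177 = 3.51384 years.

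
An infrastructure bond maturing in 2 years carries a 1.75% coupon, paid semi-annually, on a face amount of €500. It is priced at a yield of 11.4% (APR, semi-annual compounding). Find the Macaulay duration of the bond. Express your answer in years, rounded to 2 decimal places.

1.97 years

Periodic yield y = 0.057. Discount each cash flow and weight by its period:
  t   CF        PV=CF/(1+0.057)^t    t·PV
  1        4.375         4.1391         4.1391
  2        4.375         3.9159         7.8317
  3        4.375         3.7047        11.1141
  4      504.375       404.0672     1,616.2688
  Σ                    415.8268     1,639.3537
Price P = Σ PV = 415.8268.
Macaulay duration = Σ(t·PV) / P = 1,639.3537 / 415.8268 = 3.94240 half-year periods.
In years: 3.94240 / 2 = 1.97120 years.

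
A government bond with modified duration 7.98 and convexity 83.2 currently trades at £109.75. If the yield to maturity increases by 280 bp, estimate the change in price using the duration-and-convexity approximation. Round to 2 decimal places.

Duration effect: -D_mod·Δy = -7.98 × (+0.028) = -0.223440
Convexity effect: ½·C·(Δy)² = 0.5 × 83.2 × (0.028)² = +0.0326144
ΔP/P ≈ -0.223440 + 0.0326144 = -0.1908256
ΔP ≈ 109.75 × (-0.1908256) = -20.9431096.

-£20.94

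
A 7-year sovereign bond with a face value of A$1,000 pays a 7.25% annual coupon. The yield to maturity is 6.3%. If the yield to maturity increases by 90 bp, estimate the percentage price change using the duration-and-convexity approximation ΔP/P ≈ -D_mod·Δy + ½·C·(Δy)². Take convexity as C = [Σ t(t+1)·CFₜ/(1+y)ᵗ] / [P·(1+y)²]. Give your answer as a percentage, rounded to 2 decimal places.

With y = 0.063:
  t   CF        PV=CF/(1+0.063)^t    t·PV        t(t+1)·PV
  1        72.50        68.2032        68.2032         136.4064
  2        72.50        64.1611       128.3221         384.9663
  3        72.50        60.3585       181.0754         724.3016
  4        72.50        56.7812       227.1250       1,135.6250
  5        72.50        53.4160       267.0802       1,602.4812
  6        72.50        50.2503       301.5016       2,110.5114
  7     1,072.50       699.3015     4,895.1104      39,160.8830
  Σ                  1,052.4718     6,068.4179      45,255.1750
P = 1,052.4718; D_Mac = 5.76587 yrs; D_mod = 5.42415 yrs; C = 38.05321.
Duration effect: -5.42415 × (+0.009) = -0.048817
Convexity effect: 0.5 × 38.05321 × (0.009)² = +0.0015412
ΔP/P ≈ -0.048817 + 0.0015412 = -0.047276 = -4.7276%.

-4.73%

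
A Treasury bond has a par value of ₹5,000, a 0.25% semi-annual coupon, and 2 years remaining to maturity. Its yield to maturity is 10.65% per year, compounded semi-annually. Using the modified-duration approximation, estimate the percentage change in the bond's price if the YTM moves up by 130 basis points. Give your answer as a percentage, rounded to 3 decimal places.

-2.463%

Periodic yield y = 0.05325. Modified duration first:
  t   CF        PV=CF/(1+0.05325)^t    t·PV
  1         6.25         5.9340         5.9340
  2         6.25         5.6340        11.2680
  3         6.25         5.3492        16.0475
  4     5,006.25     4,068.0536    16,272.2142
  Σ                  4,084.9707    16,305.4637
P = 4,084.9707; D_Mac = 3.99157 half-year periods = 1.99579 yrs; D_mod = 1.99579/(1+0.05325) = 1.89488 yrs.
ΔP/P ≈ -D_mod · Δy = -1.89488 × (+0.013) = -0.024633 = -2.4633%.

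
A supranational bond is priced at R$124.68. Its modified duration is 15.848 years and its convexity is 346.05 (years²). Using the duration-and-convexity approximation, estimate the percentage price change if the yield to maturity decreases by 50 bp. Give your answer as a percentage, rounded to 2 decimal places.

+8.36%

Duration effect: -D_mod·Δy = -15.848 × (-0.005) = +0.079240
Convexity effect: ½·C·(Δy)² = 0.5 × 346.05 × (-0.005)² = +0.004325625
ΔP/P ≈ +0.079240 + 0.004325625 = +0.083565625
= +8.3565625%.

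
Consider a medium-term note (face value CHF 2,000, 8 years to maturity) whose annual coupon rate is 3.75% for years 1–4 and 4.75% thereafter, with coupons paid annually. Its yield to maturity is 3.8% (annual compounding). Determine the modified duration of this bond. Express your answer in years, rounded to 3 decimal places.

6.780 years

Periodic yield y = 0.038. First find Macaulay duration:
  t   CF        PV=CF/(1+0.038)^t    t·PV
  1        75.00        72.2543        72.2543
  2        75.00        69.6092       139.2184
  3        75.00        67.0609       201.1826
  4        75.00        64.6059       258.4234
  5        95.00        78.8382       394.1911
  6        95.00        75.9520       455.7123
  7        95.00        73.1715       512.2007
  8     2,095.00     1,554.5518    12,436.4144
  Σ                  2,056.0439    14,469.5973
P = 2,056.0439; Macaulay duration = 14,469.5973 / 2,056.0439 = 7.03759 years.
Modified duration = D_Mac / (1 + y) = 7.03759 / 1.038 = 6.77995 years.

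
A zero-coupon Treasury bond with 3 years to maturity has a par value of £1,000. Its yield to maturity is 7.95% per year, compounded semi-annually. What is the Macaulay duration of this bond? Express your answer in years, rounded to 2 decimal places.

3.00 years

A zero-coupon bond has a single cash flow at maturity, so its Macaulay duration equals its maturity: 3 years.
(Equivalently: 6 semi-annual periods ÷ 2 = 3 years.)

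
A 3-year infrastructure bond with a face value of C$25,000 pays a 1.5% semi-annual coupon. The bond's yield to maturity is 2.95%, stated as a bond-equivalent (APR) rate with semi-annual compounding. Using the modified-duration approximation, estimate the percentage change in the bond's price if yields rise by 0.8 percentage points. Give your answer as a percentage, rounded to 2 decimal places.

-2.32%

Periodic yield y = 0.01475. Modified duration first:
  t   CF        PV=CF/(1+0.01475)^t    t·PV
  1       187.50       184.7746       184.7746
  2       187.50       182.0888       364.1775
  3       187.50       179.4420       538.3260
  4       187.50       176.8337       707.3348
  5       187.50       174.2633       871.3166
  6    25,187.50    23,069.1028   138,414.6165
  Σ                 23,966.5051   141,080.5460
P = 23,966.5051; D_Mac = 5.88657 half-year periods = 2.94329 yrs; D_mod = 2.94329/(1+0.01475) = 2.90050 yrs.
ΔP/P ≈ -D_mod · Δy = -2.90050 × (+0.008) = -0.023204 = -2.3204%.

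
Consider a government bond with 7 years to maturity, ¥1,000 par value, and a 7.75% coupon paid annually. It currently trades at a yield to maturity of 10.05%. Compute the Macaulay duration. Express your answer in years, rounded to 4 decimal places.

5.5665 years

Periodic yield y = 0.1005. Discount each cash flow and weight by its year:
  t   CF        PV=CF/(1+0.1005)^t    t·PV
  1        77.50        70.4225        70.4225
  2        77.50        63.9914       127.9828
  3        77.50        58.1476       174.4427
  4        77.50        52.8374       211.3496
  5        77.50        48.0122       240.0609
  6        77.50        43.6276       261.7657
  7     1,077.50       551.1718     3,858.2023
  Σ                    888.2105     4,944.2265
Price P = Σ PV = 888.2105.
Macaulay duration = Σ(t·PV) / P = 4,944.2265 / 888.2105 = 5.56650 years.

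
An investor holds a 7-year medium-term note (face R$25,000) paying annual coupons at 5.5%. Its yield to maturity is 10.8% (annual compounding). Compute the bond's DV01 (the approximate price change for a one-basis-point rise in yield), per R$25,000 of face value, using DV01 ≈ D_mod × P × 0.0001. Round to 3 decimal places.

R$9.819

Periodic yield y = 0.108.
  t   CF        PV=CF/(1+0.108)^t    t·PV
  1     1,375.00     1,240.9747     1,240.9747
  2     1,375.00     1,120.0133     2,240.0266
  3     1,375.00     1,010.8423     3,032.5270
  4     1,375.00       912.3126     3,649.2503
  5     1,375.00       823.3868     4,116.9340
  6     1,375.00       743.1289     4,458.7732
  7    26,375.00    12,865.1290    90,055.9031
  Σ                 18,715.7876   108,794.3888
P = 18,715.7876; D_Mac = 5.81297 yrs; D_mod = 5.24637 yrs.
DV01 ≈ 5.24637 × 18,715.7876 × 0.0001 = 9.818988.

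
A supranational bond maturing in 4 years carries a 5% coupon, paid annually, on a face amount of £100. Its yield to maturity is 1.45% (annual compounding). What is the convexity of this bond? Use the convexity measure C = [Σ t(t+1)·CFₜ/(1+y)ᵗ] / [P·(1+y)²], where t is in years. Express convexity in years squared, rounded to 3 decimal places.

With y = 0.0145:
  t   CF        PV=CF/(1+0.0145)^t    t·PV        t(t+1)·PV
  1         5.00         4.9285         4.9285           9.8571
  2         5.00         4.8581         9.7162          29.1486
  3         5.00         4.7887        14.3660          57.4639
  4       105.00        99.1245       396.4981       1,982.4904
  Σ                    113.6998       425.5088       2,078.9599
P = 113.6998.
Convexity = Σ t(t+1)·PV / [P·(1+y)²] = 2,078.9599 / (113.6998 × 1.029210) = 17.76570.

17.766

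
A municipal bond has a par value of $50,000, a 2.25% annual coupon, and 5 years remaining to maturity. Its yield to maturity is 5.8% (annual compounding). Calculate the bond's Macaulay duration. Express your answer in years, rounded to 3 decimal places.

Periodic yield y = 0.058. Discount each cash flow and weight by its year:
  t   CF        PV=CF/(1+0.058)^t    t·PV
  1     1,125.00     1,063.3270     1,063.3270
  2     1,125.00     1,005.0350     2,010.0700
  3     1,125.00       949.9386     2,849.8157
  4     1,125.00       897.8625     3,591.4502
  5    51,125.00    38,566.0342   192,830.1712
  Σ                 42,482.1974   202,344.8341
Price P = Σ PV = 42,482.1974.
Macaulay duration = Σ(t·PV) / P = 202,344.8341 / 42,482.1974 = 4.76305 years.

4.763 years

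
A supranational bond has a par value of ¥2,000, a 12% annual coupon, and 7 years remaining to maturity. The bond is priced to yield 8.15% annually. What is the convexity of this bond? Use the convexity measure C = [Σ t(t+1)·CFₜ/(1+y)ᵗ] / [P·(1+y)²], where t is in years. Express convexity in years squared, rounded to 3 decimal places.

With y = 0.0815:
  t   CF        PV=CF/(1+0.0815)^t    t·PV        t(t+1)·PV
  1       240.00       221.9140       221.9140         443.8280
  2       240.00       205.1909       410.3819       1,231.1457
  3       240.00       189.7281       569.1843       2,276.7373
  4       240.00       175.4305       701.7221       3,508.6104
  5       240.00       162.2104       811.0519       4,866.3112
  6       240.00       149.9865       899.9189       6,299.4320
  7     2,240.00     1,294.3817     9,060.6716      72,485.3731
  Σ                  2,398.8421    12,674.8446      91,111.4376
P = 2,398.8421.
Convexity = Σ t(t+1)·PV / [P·(1+y)²] = 91,111.4376 / (2,398.8421 × 1.169642) = 32.47268.

32.473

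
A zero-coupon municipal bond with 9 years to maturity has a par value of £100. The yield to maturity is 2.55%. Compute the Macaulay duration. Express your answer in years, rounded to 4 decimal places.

9.0000 years

A zero-coupon bond has a single cash flow at maturity, so its Macaulay duration equals its maturity: 9 years.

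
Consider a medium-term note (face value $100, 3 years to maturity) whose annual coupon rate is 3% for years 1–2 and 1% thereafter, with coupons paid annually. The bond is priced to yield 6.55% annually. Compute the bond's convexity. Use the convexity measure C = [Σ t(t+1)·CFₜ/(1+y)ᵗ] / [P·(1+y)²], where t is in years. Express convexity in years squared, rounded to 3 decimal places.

With y = 0.0655:
  t   CF        PV=CF/(1+0.0655)^t    t·PV        t(t+1)·PV
  1         3.00         2.8156         2.8156           5.6312
  2         3.00         2.6425         5.2850          15.8550
  3       101.00        83.4951       250.4853       1,001.9413
  Σ                     88.9532       258.5859       1,023.4274
P = 88.9532.
Convexity = Σ t(t+1)·PV / [P·(1+y)²] = 1,023.4274 / (88.9532 × 1.135290) = 10.13418.

10.134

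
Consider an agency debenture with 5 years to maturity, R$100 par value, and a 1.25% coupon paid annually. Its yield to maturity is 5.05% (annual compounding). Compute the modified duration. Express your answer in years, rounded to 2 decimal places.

Periodic yield y = 0.0505. First find Macaulay duration:
  t   CF        PV=CF/(1+0.0505)^t    t·PV
  1         1.25         1.1899         1.1899
  2         1.25         1.1327         2.2654
  3         1.25         1.0783         3.2348
  4         1.25         1.0264         4.1057
  5       101.25        79.1434       395.7170
  Σ                     83.5707       406.5128
P = 83.5707; Macaulay duration = 406.5128 / 83.5707 = 4.86430 years.
Modified duration = D_Mac / (1 + y) = 4.86430 / 1.0505 = 4.63046 years.

4.63 years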